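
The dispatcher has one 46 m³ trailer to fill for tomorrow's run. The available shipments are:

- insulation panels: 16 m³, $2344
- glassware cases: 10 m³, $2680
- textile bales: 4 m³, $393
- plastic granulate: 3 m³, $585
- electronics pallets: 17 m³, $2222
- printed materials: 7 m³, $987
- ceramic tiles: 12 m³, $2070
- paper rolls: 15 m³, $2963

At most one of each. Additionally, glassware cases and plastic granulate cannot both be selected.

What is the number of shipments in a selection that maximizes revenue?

4

Optimal total is 8700.
For example glassware cases + printed materials + ceramic tiles + paper rolls achieves it, using 44 m³.
Any selection reaching 8700 contains exactly 4 shipments.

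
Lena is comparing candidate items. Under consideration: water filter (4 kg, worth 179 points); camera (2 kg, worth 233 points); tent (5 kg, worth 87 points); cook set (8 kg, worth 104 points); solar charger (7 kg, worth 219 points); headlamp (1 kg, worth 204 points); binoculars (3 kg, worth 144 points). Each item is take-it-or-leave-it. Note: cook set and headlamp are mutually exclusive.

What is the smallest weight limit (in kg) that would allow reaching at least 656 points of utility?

10

Minimise kg subject to total utility ≥ 656.
camera + solar charger + headlamp reaches 656 using 10 kg.
Any bundle with less than 10 kg falls short of 656.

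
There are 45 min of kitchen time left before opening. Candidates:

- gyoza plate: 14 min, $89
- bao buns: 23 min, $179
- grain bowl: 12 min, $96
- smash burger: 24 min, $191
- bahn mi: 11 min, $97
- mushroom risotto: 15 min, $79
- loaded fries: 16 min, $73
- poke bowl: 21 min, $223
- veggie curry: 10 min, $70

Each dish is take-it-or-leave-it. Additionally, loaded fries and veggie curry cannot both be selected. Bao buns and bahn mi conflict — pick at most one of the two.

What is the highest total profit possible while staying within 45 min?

Best packing: grain bowl + bahn mi + poke bowl — 44 min, 416 total.
Next best is smash burger + poke bowl at 414 (45 min) — short by 2.

416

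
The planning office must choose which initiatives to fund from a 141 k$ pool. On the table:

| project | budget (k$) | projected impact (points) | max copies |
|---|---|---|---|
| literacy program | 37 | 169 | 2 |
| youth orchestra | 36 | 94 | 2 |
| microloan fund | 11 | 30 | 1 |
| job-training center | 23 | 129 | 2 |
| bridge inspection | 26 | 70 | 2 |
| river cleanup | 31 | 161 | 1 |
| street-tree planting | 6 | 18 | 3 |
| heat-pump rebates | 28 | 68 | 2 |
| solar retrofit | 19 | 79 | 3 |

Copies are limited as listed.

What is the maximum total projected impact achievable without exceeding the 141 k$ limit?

685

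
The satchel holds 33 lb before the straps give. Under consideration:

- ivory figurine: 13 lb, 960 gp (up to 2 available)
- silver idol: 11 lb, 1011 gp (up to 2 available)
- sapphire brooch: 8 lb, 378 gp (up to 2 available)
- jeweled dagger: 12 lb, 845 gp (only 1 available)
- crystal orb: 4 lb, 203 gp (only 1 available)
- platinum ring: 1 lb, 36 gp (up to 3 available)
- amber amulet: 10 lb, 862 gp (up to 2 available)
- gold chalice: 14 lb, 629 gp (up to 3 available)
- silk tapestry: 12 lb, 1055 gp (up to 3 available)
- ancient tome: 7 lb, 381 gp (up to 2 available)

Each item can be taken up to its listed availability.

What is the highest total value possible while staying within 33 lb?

Taking the top-ratio items first gives 2×silver idol + platinum ring + amber amulet for 2920 (33 lb).
Replace silver idol and platinum ring with silk tapestry: the trade gains 8 net, giving 2928 at 33 lb.
That's the maximum — no swap from here does better than 2928.

2928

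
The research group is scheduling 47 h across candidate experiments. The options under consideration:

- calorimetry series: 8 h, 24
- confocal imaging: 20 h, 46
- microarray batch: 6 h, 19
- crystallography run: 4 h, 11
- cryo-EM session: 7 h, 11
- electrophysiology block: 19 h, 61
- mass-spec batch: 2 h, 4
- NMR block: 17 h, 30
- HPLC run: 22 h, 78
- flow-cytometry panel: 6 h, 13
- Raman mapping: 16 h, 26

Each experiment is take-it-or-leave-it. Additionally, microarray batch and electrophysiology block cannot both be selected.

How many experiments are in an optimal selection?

The maximum expected citations within 47 h is 154.
For example crystallography run + electrophysiology block + mass-spec batch + HPLC run achieves it, using 47 h.
All optima have 4 experiments.

4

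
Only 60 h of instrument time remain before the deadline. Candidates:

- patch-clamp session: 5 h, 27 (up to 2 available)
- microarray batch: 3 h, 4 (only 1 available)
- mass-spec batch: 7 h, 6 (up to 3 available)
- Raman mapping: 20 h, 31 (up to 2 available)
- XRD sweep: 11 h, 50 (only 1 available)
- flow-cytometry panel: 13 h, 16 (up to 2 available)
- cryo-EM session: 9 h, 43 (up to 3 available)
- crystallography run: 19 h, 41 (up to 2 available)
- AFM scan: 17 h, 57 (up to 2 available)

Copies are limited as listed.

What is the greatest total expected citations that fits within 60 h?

263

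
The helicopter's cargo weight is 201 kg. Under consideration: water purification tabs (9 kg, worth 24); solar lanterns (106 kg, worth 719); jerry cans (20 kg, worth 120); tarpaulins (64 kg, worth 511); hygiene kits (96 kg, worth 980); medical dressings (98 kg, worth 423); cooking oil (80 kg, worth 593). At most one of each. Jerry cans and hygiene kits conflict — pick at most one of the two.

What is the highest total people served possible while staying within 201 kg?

Ranking by ratio (people served/kg): hygiene kits 10.21, tarpaulins 7.98, cooking oil 7.41, solar lanterns 6.78.
Taking water purification tabs + hygiene kits + cooking oil: 185 kg used, 1597 in people served.
Next best is hygiene kits + cooking oil at 1573 (176 kg) — short by 24.

1597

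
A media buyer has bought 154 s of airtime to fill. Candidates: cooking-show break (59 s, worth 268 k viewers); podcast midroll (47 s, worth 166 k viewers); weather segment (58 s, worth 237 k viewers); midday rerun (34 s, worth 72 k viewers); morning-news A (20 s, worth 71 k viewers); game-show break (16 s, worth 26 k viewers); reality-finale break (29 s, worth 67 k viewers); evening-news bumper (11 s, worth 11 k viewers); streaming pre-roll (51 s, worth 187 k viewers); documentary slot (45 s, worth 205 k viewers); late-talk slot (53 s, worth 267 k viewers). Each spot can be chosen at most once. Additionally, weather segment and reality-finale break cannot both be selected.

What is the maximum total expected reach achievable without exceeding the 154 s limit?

659

Ranking by ratio (expected reach/s): late-talk slot 5.04, documentary slot 4.56, cooking-show break 4.54.
Taking streaming pre-roll + documentary slot + late-talk slot: 149 s used, 659 in expected reach.
The closest alternative, cooking-show break + podcast midroll + documentary slot, reaches only 639.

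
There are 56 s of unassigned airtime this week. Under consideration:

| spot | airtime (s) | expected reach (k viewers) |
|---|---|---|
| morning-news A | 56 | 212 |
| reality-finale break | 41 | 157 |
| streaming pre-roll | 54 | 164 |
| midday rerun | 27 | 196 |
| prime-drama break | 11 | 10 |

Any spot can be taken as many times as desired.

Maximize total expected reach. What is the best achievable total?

392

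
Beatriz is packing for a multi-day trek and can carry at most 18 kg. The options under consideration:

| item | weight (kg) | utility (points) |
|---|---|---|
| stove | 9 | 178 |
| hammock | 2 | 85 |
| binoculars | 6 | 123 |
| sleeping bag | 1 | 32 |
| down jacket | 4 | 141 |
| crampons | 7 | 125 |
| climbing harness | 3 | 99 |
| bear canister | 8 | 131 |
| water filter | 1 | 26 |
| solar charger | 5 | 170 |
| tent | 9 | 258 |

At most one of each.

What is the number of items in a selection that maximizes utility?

4

The maximum utility within 18 kg is 583.
For example hammock + down jacket + climbing harness + tent achieves it, using 18 kg.
Every optimal selection uses 4 items.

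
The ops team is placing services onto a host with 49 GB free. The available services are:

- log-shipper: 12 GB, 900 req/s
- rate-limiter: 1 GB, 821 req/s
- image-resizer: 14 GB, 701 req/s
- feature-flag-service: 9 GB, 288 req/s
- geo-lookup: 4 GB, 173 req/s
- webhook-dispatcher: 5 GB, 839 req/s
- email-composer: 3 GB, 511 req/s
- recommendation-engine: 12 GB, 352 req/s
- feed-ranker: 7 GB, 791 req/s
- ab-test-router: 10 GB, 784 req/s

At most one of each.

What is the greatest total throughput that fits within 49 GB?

4934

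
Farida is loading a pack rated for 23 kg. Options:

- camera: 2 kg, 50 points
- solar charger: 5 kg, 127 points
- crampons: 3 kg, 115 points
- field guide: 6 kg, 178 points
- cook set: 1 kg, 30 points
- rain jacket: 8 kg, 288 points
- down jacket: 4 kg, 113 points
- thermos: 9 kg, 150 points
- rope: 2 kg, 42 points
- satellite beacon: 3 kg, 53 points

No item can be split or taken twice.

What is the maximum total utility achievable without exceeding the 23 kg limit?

744

Greedy by ratio would take crampons + field guide + cook set + rain jacket + down jacket: 22 kg used, total 724.
The 1 kg tied up in cook set is better spent on camera — total rises to 744 (23 kg).
That's the maximum — no swap from here does better than 744.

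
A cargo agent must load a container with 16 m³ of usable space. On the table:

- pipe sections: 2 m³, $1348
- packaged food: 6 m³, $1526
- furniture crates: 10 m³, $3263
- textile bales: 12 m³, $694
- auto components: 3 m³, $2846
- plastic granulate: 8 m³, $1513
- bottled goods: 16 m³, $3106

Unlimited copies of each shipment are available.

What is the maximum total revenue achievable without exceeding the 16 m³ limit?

14230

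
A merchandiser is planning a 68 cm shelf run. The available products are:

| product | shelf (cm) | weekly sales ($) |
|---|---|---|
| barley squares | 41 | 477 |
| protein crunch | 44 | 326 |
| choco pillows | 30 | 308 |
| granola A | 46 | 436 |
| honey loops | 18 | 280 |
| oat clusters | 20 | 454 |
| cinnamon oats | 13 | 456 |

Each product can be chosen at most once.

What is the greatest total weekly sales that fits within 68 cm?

Greedy by ratio would take honey loops + oat clusters + cinnamon oats: 51 cm used, total 1190.
The 18 cm tied up in honey loops is better spent on choco pillows — total rises to 1218 (63 cm).

1218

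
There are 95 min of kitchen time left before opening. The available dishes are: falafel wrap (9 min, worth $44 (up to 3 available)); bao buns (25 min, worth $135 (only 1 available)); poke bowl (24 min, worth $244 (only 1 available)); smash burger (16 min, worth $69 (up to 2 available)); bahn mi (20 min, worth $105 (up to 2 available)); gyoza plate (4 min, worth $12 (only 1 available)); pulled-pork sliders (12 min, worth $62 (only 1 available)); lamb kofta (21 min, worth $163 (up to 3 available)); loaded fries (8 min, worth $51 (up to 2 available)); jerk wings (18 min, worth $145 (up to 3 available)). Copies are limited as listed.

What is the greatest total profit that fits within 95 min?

784

Greedy by ratio would take poke bowl + 2×loaded fries + 3×jerk wings: 94 min used, total 781.
Dropping loaded fries and 3×jerk wings frees 62 min; slotting in 3×lamb kofta (63 min) lifts the total to 784 at 95 min.
Every other selection either busts 95 min or exceeds an availability limit or fails to beat 784.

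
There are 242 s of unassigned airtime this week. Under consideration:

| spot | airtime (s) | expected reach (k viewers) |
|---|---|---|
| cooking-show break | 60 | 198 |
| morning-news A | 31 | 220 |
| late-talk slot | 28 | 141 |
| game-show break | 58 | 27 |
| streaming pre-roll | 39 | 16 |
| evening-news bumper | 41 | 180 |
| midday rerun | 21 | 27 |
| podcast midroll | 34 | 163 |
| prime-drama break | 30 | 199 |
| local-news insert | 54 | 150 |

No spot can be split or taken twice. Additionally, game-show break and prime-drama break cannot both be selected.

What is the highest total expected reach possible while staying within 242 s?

1101

Density check — morning-news A 7.10, prime-drama break 6.63, late-talk slot 5.04, podcast midroll 4.79 are the best per s.
Cooking-show break + morning-news A + late-talk slot + evening-news bumper + podcast midroll + prime-drama break uses 224 of the 242 s and totals 1101.
The closest alternative, morning-news A + late-talk slot + evening-news bumper + midday rerun + podcast midroll + prime-drama break + local-news insert, reaches only 1080.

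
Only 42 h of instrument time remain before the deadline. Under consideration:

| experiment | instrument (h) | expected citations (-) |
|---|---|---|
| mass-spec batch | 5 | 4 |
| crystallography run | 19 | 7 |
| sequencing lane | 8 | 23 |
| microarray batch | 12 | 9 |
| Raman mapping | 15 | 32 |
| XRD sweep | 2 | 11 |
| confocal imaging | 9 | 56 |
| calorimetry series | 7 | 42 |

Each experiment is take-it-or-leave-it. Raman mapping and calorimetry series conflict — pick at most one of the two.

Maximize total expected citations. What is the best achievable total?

Taking sequencing lane + microarray batch + XRD sweep + confocal imaging + calorimetry series: 38 h used, 141 in expected citations.
Runner-up mass-spec batch + sequencing lane + XRD sweep + confocal imaging + calorimetry series tops out at 136.

141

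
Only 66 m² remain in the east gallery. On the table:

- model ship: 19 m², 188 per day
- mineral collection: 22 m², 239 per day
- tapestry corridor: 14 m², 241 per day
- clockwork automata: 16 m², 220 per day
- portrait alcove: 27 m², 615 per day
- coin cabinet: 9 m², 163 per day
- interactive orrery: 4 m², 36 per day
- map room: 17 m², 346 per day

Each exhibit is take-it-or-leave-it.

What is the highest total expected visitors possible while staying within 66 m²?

1239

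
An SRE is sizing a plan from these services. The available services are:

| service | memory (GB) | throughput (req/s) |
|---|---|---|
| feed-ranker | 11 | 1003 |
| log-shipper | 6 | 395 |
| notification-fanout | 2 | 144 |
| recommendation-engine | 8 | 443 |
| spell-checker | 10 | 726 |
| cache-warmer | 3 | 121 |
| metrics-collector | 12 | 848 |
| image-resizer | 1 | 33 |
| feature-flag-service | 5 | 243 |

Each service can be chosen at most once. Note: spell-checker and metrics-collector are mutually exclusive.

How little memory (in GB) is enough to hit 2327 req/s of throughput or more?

31

Look for the lowest-memory combination reaching 2327.
feed-ranker + log-shipper + notification-fanout + metrics-collector: 2390 throughput at 31 GB.
No combination under 31 GB hits 2327.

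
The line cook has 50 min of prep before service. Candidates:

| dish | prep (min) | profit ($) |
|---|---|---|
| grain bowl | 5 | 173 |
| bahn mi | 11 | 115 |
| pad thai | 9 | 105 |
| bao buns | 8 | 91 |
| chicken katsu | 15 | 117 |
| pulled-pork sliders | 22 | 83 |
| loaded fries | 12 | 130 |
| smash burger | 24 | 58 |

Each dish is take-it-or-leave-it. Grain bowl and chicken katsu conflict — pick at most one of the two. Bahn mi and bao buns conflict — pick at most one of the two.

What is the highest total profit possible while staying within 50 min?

Ranking by ratio (profit/min): grain bowl 34.60, pad thai 11.67, bao buns 11.38.
Taking grain bowl + bahn mi + pad thai + loaded fries: 37 min used, 523 in profit.
No other feasible combination exceeds 523.

523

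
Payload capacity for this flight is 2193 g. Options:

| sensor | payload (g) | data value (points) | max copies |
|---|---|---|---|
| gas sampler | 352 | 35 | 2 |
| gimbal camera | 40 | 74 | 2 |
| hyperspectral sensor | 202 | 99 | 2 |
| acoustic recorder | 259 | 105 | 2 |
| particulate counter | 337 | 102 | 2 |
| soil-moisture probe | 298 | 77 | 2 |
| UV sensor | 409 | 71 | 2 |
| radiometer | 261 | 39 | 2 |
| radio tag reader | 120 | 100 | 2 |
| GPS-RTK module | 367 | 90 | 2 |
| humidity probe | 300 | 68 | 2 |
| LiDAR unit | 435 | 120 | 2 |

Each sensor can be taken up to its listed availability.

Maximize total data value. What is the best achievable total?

Density check — gimbal camera 1.85, radio tag reader 0.83, hyperspectral sensor 0.49, acoustic recorder 0.41 are the best per g.
A density-first pass picks 2×gimbal camera + 2×hyperspectral sensor + 2×acoustic recorder + 2×particulate counter + radiometer + 2×radio tag reader — 999 at 2177 g.
Dropping particulate counter and radiometer frees 598 g; slotting in 2×soil-moisture probe (596 g) lifts the total to 1012 at 2175 g.

1012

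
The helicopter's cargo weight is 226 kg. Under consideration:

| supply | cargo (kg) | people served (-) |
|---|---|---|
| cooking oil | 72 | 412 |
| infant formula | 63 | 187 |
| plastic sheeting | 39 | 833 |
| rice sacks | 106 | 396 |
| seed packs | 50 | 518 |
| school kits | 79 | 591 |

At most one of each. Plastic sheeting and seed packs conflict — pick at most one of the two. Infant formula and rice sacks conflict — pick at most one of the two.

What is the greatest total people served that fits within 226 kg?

Taking cooking oil + plastic sheeting + school kits: 190 kg used, 1836 in people served.
An exhaustive check of the 64 subsets confirms 1836.

1836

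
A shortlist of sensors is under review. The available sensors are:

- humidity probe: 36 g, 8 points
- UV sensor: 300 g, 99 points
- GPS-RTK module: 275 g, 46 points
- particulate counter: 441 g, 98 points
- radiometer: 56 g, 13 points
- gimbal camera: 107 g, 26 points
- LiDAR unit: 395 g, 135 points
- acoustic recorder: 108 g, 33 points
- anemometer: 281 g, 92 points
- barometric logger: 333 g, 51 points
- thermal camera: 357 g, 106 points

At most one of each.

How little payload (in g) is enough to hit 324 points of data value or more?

Need the lightest bundle worth ≥ 324.
Taking UV sensor + LiDAR unit + anemometer gives 326 (≥ 324) for 976 g.
No combination under 976 g hits 324.

976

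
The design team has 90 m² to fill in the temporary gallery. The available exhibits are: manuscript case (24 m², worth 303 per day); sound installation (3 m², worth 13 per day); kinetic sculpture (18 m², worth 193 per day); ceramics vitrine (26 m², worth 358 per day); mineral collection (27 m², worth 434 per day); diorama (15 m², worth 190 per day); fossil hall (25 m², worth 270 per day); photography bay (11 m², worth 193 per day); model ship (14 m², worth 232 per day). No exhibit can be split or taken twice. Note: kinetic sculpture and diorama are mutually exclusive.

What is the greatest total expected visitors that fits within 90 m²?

Filling by ratio: sound installation + ceramics vitrine + mineral collection + photography bay + model ship for 1230, with 9 m² left unused.
Dropping sound installation and model ship frees 17 m²; slotting in manuscript case (24 m²) lifts the total to 1288 at 88 m².
The closest alternative, manuscript case + ceramics vitrine + diorama + photography bay + model ship, reaches only 1276.

1288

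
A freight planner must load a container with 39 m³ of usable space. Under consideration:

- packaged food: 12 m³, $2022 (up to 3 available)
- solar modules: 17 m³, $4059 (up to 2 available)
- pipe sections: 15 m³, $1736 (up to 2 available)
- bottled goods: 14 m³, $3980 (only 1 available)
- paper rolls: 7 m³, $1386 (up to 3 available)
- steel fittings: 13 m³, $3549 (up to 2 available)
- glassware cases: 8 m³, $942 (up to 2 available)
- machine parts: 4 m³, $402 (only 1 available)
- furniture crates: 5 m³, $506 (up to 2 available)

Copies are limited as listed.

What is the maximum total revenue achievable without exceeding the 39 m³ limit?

Taking the top-ratio shipments first gives bottled goods + paper rolls + steel fittings + furniture crates for 9421 (39 m³).
The 12 m³ tied up in paper rolls and furniture crates is better spent on packaged food — total rises to 9551 (39 m³).
Nothing else within 39 m³ beats 9551.

9551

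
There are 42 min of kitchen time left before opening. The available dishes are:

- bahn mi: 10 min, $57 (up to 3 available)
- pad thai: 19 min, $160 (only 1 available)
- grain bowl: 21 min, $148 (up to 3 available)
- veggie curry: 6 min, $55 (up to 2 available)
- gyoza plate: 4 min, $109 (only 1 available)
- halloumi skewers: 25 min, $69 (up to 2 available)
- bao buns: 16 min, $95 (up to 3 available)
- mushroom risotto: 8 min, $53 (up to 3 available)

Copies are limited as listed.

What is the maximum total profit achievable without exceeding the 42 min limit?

Density check — gyoza plate 27.25, veggie curry 9.17, pad thai 8.42 are the best per min.
The ratio heuristic lands on pad thai + 2×veggie curry + gyoza plate (379) but leaves 7 min idle.
The 19 min tied up in pad thai is better spent on bahn mi + 2×mushroom risotto — total rises to 382 (42 min).

382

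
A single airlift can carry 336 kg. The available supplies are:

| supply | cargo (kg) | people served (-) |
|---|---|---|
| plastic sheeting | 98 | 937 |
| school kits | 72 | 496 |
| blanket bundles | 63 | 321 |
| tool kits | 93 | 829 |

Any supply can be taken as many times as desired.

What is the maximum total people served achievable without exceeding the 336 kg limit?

2811

3×plastic sheeting uses 294 of the 336 kg and totals 2811.
Nothing else within 336 kg beats 2811.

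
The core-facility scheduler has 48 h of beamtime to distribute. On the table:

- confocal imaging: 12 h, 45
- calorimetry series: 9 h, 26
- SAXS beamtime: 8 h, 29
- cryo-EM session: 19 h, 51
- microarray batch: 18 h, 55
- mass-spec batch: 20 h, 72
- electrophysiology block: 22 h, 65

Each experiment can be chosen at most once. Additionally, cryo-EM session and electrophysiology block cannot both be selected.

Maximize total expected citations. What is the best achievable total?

The ratio heuristic lands on confocal imaging + SAXS beamtime + mass-spec batch (146) but leaves 8 h idle.
The 12 h tied up in confocal imaging is better spent on microarray batch — total rises to 156 (46 h).
Runner-up confocal imaging + calorimetry series + SAXS beamtime + microarray batch tops out at 155.

156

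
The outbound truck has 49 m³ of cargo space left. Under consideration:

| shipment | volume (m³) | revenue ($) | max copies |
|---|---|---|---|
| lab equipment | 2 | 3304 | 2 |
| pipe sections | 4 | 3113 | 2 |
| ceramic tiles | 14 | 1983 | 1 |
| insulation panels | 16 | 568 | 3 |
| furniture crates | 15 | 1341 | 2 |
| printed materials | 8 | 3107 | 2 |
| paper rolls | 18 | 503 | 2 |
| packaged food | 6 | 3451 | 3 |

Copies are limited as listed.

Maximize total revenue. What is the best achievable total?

29401

Best packing: 2×lab equipment + 2×pipe sections + 2×printed materials + 3×packaged food — 46 m³, 29401 total.
Nothing else within 49 m³ beats 29401.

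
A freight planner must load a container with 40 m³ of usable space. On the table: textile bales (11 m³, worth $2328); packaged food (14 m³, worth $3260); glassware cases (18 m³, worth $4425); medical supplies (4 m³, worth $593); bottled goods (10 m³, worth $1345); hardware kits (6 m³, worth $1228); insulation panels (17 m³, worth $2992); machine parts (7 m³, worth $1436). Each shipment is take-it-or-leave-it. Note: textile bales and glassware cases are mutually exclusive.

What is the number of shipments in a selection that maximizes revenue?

3

Best achievable revenue is 9121.
One optimal bundle: packaged food + glassware cases + machine parts (39 m³).
Any selection reaching 9121 contains exactly 3 shipments.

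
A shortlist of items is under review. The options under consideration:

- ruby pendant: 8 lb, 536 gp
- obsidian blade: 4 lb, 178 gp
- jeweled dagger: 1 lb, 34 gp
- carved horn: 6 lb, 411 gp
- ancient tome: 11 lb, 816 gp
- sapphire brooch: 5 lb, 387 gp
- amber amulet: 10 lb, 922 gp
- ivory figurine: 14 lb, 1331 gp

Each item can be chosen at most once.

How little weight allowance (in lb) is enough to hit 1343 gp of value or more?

15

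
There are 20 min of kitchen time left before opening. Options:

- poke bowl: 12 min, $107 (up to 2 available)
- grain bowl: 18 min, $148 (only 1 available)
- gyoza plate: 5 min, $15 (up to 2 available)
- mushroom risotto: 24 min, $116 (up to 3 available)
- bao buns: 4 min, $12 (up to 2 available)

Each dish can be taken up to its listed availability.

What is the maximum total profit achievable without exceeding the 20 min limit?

Greedy by ratio would take poke bowl + gyoza plate: 17 min used, total 122.
Dropping poke bowl and gyoza plate frees 17 min; slotting in grain bowl (18 min) lifts the total to 148 at 18 min.
Every other selection either busts 20 min or exceeds an availability limit or fails to beat 148.

148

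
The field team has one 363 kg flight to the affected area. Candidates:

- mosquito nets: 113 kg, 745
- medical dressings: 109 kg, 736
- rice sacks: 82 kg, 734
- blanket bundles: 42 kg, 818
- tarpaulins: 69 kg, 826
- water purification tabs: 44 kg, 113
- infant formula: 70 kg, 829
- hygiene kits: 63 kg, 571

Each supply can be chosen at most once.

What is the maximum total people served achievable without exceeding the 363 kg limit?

3789

Filling by ratio: rice sacks + blanket bundles + tarpaulins + infant formula + hygiene kits for 3778, with 37 kg left unused.
Replace rice sacks with mosquito nets: the trade gains 11 net, giving 3789 at 357 kg.
No other feasible combination exceeds 3789.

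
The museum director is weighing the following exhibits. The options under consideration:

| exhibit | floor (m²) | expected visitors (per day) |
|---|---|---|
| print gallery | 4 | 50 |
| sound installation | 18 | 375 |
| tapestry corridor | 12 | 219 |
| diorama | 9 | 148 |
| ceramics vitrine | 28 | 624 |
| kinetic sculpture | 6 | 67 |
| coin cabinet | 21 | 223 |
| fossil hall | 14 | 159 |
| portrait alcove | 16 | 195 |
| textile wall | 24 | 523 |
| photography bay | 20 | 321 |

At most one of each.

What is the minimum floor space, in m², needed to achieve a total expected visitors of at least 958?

46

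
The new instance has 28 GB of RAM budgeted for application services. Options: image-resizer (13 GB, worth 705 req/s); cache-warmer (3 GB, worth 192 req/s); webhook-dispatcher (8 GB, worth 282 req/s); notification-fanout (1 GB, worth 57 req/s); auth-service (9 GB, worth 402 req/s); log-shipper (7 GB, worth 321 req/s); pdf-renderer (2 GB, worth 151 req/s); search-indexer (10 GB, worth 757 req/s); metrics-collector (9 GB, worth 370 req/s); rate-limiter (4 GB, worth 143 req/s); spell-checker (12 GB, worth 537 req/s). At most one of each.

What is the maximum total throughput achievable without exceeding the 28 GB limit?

Density check — search-indexer 75.70, pdf-renderer 75.50, cache-warmer 64.00 are the best per GB.
Greedy by ratio would take cache-warmer + notification-fanout + log-shipper + pdf-renderer + search-indexer + rate-limiter: 27 GB used, total 1621.
Dropping notification-fanout and log-shipper and rate-limiter frees 12 GB; slotting in image-resizer (13 GB) lifts the total to 1805 at 28 GB.
The closest alternative, image-resizer + cache-warmer + notification-fanout + search-indexer, reaches only 1711.

1805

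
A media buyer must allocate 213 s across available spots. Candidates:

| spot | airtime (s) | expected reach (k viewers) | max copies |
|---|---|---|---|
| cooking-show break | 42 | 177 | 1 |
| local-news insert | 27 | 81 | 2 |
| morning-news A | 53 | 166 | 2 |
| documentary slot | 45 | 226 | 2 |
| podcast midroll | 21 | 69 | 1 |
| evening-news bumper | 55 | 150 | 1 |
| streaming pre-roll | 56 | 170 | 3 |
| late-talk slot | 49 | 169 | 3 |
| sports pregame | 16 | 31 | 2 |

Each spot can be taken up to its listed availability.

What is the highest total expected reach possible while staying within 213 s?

879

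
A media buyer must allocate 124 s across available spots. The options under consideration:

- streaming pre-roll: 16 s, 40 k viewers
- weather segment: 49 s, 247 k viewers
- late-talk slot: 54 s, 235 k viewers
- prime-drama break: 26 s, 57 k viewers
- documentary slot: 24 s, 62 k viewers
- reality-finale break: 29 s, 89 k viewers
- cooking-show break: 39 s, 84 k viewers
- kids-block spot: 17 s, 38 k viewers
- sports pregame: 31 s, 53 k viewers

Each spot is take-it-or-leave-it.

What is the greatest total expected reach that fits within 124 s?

522

Best packing: streaming pre-roll + weather segment + late-talk slot — 119 s, 522 total.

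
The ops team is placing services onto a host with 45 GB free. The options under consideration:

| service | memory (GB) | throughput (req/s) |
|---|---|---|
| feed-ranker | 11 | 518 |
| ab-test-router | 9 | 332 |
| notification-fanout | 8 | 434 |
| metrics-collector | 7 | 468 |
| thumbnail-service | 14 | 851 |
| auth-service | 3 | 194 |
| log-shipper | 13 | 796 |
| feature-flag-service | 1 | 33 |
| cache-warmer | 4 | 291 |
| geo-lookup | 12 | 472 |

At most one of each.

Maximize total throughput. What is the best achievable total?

2743

By throughput per GB: cache-warmer 72.75, metrics-collector 66.86, auth-service 64.67 lead.
The ratio heuristic lands on metrics-collector + thumbnail-service + auth-service + log-shipper + feature-flag-service + cache-warmer (2633) but leaves 3 GB idle.
Replace feature-flag-service and cache-warmer with notification-fanout: the trade gains 110 net, giving 2743 at 45 GB.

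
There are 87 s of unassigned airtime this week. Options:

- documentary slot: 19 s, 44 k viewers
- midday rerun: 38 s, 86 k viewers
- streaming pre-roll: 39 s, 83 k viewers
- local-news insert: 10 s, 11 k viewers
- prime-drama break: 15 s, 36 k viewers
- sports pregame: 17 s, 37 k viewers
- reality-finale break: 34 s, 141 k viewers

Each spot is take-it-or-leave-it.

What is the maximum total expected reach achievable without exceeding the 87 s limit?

263

The ratio heuristic lands on documentary slot + prime-drama break + sports pregame + reality-finale break (258) but leaves 2 s idle.
Dropping documentary slot and sports pregame frees 36 s; slotting in midday rerun (38 s) lifts the total to 263 at 87 s.
Runner-up documentary slot + prime-drama break + sports pregame + reality-finale break tops out at 258.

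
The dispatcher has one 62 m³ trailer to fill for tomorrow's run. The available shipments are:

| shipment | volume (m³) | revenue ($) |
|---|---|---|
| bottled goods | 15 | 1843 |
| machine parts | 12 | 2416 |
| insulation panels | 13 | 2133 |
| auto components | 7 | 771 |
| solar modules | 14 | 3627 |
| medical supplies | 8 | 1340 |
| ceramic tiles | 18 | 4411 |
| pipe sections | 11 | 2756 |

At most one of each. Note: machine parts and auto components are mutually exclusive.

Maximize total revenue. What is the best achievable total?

Best packing: machine parts + solar modules + ceramic tiles + pipe sections — 55 m³, 13210 total.
The closest alternative, machine parts + insulation panels + medical supplies + ceramic tiles + pipe sections, reaches only 13056.

13210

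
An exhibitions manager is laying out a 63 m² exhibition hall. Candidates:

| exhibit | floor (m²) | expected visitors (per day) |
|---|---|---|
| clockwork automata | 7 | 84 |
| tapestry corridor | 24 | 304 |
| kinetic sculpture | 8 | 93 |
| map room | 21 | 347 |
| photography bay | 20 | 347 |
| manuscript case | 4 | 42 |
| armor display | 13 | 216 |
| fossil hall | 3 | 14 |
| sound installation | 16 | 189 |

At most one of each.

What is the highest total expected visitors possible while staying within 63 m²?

1003

Ranking by ratio (expected visitors/m²): photography bay 17.35, armor display 16.62, map room 16.52, tapestry corridor 12.67.
A density-first pass picks clockwork automata + map room + photography bay + armor display — 994 at 61 m².
Dropping clockwork automata frees 7 m²; slotting in kinetic sculpture (8 m²) lifts the total to 1003 at 62 m².
No other feasible combination exceeds 1003.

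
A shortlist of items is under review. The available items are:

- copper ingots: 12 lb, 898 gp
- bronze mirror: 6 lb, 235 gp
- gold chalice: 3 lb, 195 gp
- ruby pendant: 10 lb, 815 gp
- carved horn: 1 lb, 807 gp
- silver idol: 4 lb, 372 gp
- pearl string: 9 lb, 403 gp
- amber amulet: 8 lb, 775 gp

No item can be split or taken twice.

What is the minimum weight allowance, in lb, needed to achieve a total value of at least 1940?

13

Need the lightest bundle worth ≥ 1940.
Taking carved horn + silver idol + amber amulet gives 1954 (≥ 1940) for 13 lb.
Any bundle with less than 13 lb falls short of 1940.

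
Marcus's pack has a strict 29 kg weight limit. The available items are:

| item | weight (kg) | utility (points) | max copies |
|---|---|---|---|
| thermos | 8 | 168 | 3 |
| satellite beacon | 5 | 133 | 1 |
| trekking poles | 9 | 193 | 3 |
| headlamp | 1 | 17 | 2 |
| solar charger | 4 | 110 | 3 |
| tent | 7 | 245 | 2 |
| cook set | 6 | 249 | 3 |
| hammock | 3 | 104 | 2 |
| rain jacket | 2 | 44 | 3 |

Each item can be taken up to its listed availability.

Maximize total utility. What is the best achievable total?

1113

Headlamp + tent + 3×cook set + hammock uses 29 of the 29 kg and totals 1113.
Nothing else within 29 kg beats 1113.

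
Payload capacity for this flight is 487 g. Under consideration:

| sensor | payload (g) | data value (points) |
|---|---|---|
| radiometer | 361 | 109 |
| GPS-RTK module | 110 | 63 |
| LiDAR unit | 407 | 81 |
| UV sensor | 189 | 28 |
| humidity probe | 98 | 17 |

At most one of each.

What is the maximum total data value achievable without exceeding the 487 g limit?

172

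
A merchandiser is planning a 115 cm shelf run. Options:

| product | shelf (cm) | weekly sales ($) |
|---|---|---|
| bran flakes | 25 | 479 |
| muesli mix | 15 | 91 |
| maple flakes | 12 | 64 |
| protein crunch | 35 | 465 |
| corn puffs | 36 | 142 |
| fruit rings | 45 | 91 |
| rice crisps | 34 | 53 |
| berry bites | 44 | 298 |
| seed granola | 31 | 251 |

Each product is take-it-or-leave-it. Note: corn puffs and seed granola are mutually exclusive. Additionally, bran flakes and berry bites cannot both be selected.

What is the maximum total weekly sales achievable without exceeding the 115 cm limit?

1286

Taking bran flakes + muesli mix + protein crunch + seed granola: 106 cm used, 1286 in weekly sales.
The closest alternative, bran flakes + maple flakes + protein crunch + seed granola, reaches only 1259.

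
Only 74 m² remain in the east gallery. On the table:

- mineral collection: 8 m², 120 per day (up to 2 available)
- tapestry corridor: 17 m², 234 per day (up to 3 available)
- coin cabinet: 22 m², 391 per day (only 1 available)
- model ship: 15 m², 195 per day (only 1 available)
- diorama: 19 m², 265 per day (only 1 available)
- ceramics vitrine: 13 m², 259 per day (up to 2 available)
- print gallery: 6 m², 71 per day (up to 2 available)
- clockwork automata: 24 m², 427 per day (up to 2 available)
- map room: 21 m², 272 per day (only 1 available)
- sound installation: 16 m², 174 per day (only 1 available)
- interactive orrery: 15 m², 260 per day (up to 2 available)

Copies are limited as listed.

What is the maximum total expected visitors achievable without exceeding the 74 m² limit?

The ratio ordering already packs tightly: 2×ceramics vitrine + 2×clockwork automata, 74 m², 1372.
Every other selection either busts 74 m² or exceeds an availability limit or fails to beat 1372.

1372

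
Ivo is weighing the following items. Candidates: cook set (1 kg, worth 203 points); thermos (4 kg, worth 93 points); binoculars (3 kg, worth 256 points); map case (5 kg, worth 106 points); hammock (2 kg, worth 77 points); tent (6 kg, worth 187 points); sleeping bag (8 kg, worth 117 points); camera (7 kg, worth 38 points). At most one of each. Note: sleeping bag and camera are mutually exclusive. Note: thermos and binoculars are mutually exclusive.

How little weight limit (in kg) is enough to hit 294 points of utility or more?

Need the lightest bundle worth ≥ 294.
cook set + binoculars reaches 459 using 4 kg.
No combination under 4 kg hits 294.

4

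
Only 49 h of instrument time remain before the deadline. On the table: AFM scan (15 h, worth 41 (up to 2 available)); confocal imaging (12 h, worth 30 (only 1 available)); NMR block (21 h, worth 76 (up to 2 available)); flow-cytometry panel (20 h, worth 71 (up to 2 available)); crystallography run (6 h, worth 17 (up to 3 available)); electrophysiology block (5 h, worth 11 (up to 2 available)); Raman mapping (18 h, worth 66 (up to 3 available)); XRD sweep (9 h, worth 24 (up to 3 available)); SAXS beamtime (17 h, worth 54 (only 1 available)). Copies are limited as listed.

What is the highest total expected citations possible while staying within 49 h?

169

Taking the top-ratio experiments first gives 2×crystallography run + 2×Raman mapping for 166 (48 h).
Replace crystallography run and 2×Raman mapping with 2×NMR block: the trade gains 3 net, giving 169 at 48 h.
Every other selection either busts 49 h or exceeds an availability limit or fails to beat 169.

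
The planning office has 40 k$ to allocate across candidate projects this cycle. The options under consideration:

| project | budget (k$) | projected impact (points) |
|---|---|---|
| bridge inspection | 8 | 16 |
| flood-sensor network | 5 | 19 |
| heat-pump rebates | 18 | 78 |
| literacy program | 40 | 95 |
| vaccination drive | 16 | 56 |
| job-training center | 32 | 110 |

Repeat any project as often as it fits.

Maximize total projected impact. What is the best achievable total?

Density check — heat-pump rebates 4.33, flood-sensor network 3.80, vaccination drive 3.50 are the best per k$.
Taking 2×heat-pump rebates: 36 k$ used, 156 in projected impact.
The spare 4 k$ is too small for any remaining project, and no exchange beats 156.

156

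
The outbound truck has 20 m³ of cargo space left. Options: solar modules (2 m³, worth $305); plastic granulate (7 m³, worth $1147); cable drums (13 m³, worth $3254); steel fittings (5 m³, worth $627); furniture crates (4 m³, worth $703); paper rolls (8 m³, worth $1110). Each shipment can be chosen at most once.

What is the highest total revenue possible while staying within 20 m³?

Ranking by ratio (revenue/m³): cable drums 250.31, furniture crates 175.75, plastic granulate 163.86.
Taking the top-ratio shipments first gives solar modules + cable drums + furniture crates for 4262 (19 m³).
Dropping solar modules and furniture crates frees 6 m³; slotting in plastic granulate (7 m³) lifts the total to 4401 at 20 m³.
Nothing else within 20 m³ beats 4401.

4401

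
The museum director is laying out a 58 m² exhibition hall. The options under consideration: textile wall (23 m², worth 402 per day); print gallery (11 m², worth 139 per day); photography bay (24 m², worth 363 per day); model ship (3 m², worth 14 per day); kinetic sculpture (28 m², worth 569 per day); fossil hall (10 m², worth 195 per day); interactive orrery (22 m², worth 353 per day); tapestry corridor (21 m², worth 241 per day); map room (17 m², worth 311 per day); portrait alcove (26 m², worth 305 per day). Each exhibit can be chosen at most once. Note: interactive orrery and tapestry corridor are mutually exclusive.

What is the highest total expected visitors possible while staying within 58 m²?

1089

By expected visitors per m²: kinetic sculpture 20.32, fossil hall 19.50, map room 18.29 lead.
Model ship + kinetic sculpture + fossil hall + map room uses 58 of the 58 m² and totals 1089.
The closest alternative, kinetic sculpture + fossil hall + map room, reaches only 1075.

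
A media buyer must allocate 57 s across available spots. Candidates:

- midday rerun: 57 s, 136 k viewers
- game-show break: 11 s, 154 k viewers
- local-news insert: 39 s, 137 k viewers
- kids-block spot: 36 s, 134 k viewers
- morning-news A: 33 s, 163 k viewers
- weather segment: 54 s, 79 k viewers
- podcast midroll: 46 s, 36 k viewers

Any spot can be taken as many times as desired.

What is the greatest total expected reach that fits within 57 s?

770

The ratio ordering already packs tightly: 5×game-show break, 55 s, 770.
Every other selection either busts 57 s or fails to beat 770.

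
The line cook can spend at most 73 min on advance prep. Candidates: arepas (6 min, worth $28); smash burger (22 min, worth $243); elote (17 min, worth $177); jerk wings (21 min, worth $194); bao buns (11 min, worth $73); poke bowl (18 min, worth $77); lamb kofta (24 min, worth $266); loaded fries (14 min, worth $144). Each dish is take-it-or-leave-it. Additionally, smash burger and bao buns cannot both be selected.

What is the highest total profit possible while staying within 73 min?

Filling by ratio: arepas + smash burger + elote + lamb kofta for 714, with 4 min left unused.
Dropping elote frees 17 min; slotting in jerk wings (21 min) lifts the total to 731 at 73 min.
Nothing else feasible within 73 min beats 731.

731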